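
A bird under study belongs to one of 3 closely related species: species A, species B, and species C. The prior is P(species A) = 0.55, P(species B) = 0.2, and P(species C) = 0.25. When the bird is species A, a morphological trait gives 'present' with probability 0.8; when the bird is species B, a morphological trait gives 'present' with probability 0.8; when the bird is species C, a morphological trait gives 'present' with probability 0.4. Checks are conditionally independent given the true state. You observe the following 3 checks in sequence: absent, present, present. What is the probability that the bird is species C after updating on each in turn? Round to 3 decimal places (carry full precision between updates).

Each posterior becomes the prior for the next update.
After 'absent': normaliser = 0.2·0.5500 + 0.2·0.2000 + 0.6·0.2500; P(species A) ≈ 0.3667, P(species B) ≈ 0.1333, P(species C) ≈ 0.5000
After 'present': normaliser = 0.8·0.3667 + 0.8·0.1333 + 0.4·0.5000; P(species A) ≈ 0.4889, P(species B) ≈ 0.1778, P(species C) ≈ 0.3333
After 'present': normaliser = 0.8·0.4889 + 0.8·0.1778 + 0.4·0.3333; P(species A) ≈ 0.5867, P(species B) ≈ 0.2133, P(species C) ≈ 0.2000

0.200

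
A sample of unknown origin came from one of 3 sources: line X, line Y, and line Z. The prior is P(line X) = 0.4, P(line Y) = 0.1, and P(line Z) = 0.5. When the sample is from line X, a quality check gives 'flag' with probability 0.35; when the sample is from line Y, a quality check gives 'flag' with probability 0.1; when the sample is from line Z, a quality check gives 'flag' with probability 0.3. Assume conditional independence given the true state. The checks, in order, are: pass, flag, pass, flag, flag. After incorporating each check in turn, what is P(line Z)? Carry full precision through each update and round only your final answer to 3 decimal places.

0.474

After 'pass': normaliser = 0.65·0.4000 + 0.9·0.1000 + 0.7·0.5000; P(line X) ≈ 0.3714, P(line Y) ≈ 0.1286, P(line Z) ≈ 0.5000
After 'flag': normaliser = 0.35·0.3714 + 0.1·0.1286 + 0.3·0.5000; P(line X) ≈ 0.4439, P(line Y) ≈ 0.0439, P(line Z) ≈ 0.5122
After 'pass': normaliser = 0.65·0.4439 + 0.9·0.0439 + 0.7·0.5122; P(line X) ≈ 0.4202, P(line Y) ≈ 0.0575, P(line Z) ≈ 0.5222
After 'flag': normaliser = 0.35·0.4202 + 0.1·0.0575 + 0.3·0.5222; P(line X) ≈ 0.4752, P(line Y) ≈ 0.0186, P(line Z) ≈ 0.5062
After 'flag': normaliser = 0.35·0.4752 + 0.1·0.0186 + 0.3·0.5062; P(line X) ≈ 0.5197, P(line Y) ≈ 0.0058, P(line Z) ≈ 0.4745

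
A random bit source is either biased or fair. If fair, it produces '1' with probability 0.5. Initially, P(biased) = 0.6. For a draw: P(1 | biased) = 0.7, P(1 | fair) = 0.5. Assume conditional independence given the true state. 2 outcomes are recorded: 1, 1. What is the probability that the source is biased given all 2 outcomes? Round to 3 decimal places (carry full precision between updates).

0.746

After '1': P(biased) = 0.7·0.6000 / (0.7·0.6000 + 0.5·0.4000) ≈ 0.6774
After '1': P(biased) = 0.7·0.6774 / (0.7·0.6774 + 0.5·0.3226) ≈ 0.7462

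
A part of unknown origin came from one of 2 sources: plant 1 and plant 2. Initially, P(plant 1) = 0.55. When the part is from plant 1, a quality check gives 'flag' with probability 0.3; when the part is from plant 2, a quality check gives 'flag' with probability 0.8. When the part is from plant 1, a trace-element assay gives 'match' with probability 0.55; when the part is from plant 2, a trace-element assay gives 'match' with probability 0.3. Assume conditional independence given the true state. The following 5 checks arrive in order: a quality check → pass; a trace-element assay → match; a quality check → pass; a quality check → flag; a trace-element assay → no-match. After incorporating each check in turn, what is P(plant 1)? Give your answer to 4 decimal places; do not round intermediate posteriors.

0.8687

After a quality check='pass': P(plant 1) = 0.7·0.5500 / (0.7·0.5500 + 0.2·0.4500) ≈ 0.8105
After a trace-element assay='match': P(plant 1) = 0.55·0.8105 / (0.55·0.8105 + 0.3·0.1895) ≈ 0.8869
After a quality check='pass': P(plant 1) = 0.7·0.8869 / (0.7·0.8869 + 0.2·0.1131) ≈ 0.9648
After a quality check='flag': P(plant 1) = 0.3·0.9648 / (0.3·0.9648 + 0.8·0.0352) ≈ 0.9115
After a trace-element assay='no-match': P(plant 1) = 0.45·0.9115 / (0.45·0.9115 + 0.7·0.0885) ≈ 0.8687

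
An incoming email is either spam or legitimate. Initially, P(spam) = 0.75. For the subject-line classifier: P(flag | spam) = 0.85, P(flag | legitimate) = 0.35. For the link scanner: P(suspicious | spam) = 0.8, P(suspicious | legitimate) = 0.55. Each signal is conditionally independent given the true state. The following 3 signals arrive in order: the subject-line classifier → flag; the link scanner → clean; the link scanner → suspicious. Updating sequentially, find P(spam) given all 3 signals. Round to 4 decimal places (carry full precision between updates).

After the subject-line classifier='flag': P(spam) = 0.85·0.7500 / (0.85·0.7500 + 0.35·0.2500) ≈ 0.8793
After the link scanner='clean': P(spam) = 0.2·0.8793 / (0.2·0.8793 + 0.45·0.1207) ≈ 0.7640
After the link scanner='suspicious': P(spam) = 0.8·0.7640 / (0.8·0.7640 + 0.55·0.2360) ≈ 0.8249

0.8249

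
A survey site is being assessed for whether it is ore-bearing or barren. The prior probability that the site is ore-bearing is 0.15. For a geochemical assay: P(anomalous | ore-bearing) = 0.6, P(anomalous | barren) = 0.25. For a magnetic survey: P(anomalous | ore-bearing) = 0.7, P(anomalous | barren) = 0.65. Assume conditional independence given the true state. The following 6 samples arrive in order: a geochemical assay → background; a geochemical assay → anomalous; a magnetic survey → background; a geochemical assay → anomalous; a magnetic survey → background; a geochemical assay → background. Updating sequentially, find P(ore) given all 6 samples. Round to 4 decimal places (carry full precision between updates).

After a geochemical assay='background': P(ore) = 0.4·0.1500 / (0.4·0.1500 + 0.75·0.8500) ≈ 0.0860
After a geochemical assay='anomalous': P(ore) = 0.6·0.0860 / (0.6·0.0860 + 0.25·0.9140) ≈ 0.1843
After a magnetic survey='background': P(ore) = 0.3·0.1843 / (0.3·0.1843 + 0.35·0.8157) ≈ 0.1622
After a geochemical assay='anomalous': P(ore) = 0.6·0.1622 / (0.6·0.1622 + 0.25·0.8378) ≈ 0.3173
After a magnetic survey='background': P(ore) = 0.3·0.3173 / (0.3·0.3173 + 0.35·0.6827) ≈ 0.2848
After a geochemical assay='background': P(ore) = 0.4·0.2848 / (0.4·0.2848 + 0.75·0.7152) ≈ 0.1752

0.1752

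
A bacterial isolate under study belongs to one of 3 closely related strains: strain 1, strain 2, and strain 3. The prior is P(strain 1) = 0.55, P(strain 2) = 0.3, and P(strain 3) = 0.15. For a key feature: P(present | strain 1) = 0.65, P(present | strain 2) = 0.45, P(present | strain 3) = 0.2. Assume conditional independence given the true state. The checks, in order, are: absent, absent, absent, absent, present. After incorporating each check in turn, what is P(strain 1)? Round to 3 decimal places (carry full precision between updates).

0.179

Apply Bayes' rule sequentially, carrying P(strain 1) forward.
After 'absent': normaliser = 0.35·0.5500 + 0.55·0.3000 + 0.8·0.1500; P(strain 1) ≈ 0.4031, P(strain 2) ≈ 0.3455, P(strain 3) ≈ 0.2513
After 'absent': normaliser = 0.35·0.4031 + 0.55·0.3455 + 0.8·0.2513; P(strain 1) ≈ 0.2651, P(strain 2) ≈ 0.3571, P(strain 3) ≈ 0.3778
After 'absent': normaliser = 0.35·0.2651 + 0.55·0.3571 + 0.8·0.3778; P(strain 1) ≈ 0.1569, P(strain 2) ≈ 0.3321, P(strain 3) ≈ 0.5110
After 'absent': normaliser = 0.35·0.1569 + 0.55·0.3321 + 0.8·0.5110; P(strain 1) ≈ 0.0850, P(strain 2) ≈ 0.2826, P(strain 3) ≈ 0.6325
After 'present': normaliser = 0.65·0.0850 + 0.45·0.2826 + 0.2·0.6325; P(strain 1) ≈ 0.1788, P(strain 2) ≈ 0.4117, P(strain 3) ≈ 0.4095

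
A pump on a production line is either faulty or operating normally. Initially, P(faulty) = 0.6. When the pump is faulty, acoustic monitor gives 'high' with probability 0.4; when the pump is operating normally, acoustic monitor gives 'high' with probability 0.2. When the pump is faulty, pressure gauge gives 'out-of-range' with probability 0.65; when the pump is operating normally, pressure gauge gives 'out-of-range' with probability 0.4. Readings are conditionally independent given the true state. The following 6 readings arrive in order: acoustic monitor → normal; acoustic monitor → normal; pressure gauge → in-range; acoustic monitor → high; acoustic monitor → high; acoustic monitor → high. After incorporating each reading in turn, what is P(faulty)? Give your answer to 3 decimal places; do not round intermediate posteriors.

After acoustic monitor='normal': P(faulty) = 0.6·0.6000 / (0.6·0.6000 + 0.8·0.4000) ≈ 0.5294
After acoustic monitor='normal': P(faulty) = 0.6·0.5294 / (0.6·0.5294 + 0.8·0.4706) ≈ 0.4576
After pressure gauge='in-range': P(faulty) = 0.35·0.4576 / (0.35·0.4576 + 0.6·0.5424) ≈ 0.3298
After acoustic monitor='high': P(faulty) = 0.4·0.3298 / (0.4·0.3298 + 0.2·0.6702) ≈ 0.4961
After acoustic monitor='high': P(faulty) = 0.4·0.4961 / (0.4·0.4961 + 0.2·0.5039) ≈ 0.6632
After acoustic monitor='high': P(faulty) = 0.4·0.6632 / (0.4·0.6632 + 0.2·0.3368) ≈ 0.7975

0.797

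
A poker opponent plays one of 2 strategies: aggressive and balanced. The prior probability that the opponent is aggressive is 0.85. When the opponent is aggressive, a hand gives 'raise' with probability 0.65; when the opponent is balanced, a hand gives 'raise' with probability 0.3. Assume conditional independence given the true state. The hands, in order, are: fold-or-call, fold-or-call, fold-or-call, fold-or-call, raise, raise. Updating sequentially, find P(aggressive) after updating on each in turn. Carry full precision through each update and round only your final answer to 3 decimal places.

0.624

Each posterior becomes the prior for the next update.
After 'fold-or-call': P(aggressive) = 0.35·0.8500 / (0.35·0.8500 + 0.7·0.1500) ≈ 0.7391
After 'fold-or-call': P(aggressive) = 0.35·0.7391 / (0.35·0.7391 + 0.7·0.2609) ≈ 0.5862
After 'fold-or-call': P(aggressive) = 0.35·0.5862 / (0.35·0.5862 + 0.7·0.4138) ≈ 0.4146
After 'fold-or-call': P(aggressive) = 0.35·0.4146 / (0.35·0.4146 + 0.7·0.5854) ≈ 0.2615
After 'raise': P(aggressive) = 0.65·0.2615 / (0.65·0.2615 + 0.3·0.7385) ≈ 0.4342
After 'raise': P(aggressive) = 0.65·0.4342 / (0.65·0.4342 + 0.3·0.5658) ≈ 0.6244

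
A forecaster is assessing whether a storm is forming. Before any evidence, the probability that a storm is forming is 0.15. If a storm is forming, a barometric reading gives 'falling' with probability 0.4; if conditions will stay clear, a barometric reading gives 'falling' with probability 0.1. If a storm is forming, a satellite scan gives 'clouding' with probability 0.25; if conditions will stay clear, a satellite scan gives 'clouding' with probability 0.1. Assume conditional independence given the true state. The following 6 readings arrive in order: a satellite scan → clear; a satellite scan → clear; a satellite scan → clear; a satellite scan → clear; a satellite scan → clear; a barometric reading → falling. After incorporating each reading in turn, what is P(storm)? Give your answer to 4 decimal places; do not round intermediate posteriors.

0.2210

After a satellite scan='clear': P(storm) = 0.75·0.1500 / (0.75·0.1500 + 0.9·0.8500) ≈ 0.1282
After a satellite scan='clear': P(storm) = 0.75·0.1282 / (0.75·0.1282 + 0.9·0.8718) ≈ 0.1092
After a satellite scan='clear': P(storm) = 0.75·0.1092 / (0.75·0.1092 + 0.9·0.8908) ≈ 0.0927
After a satellite scan='clear': P(storm) = 0.75·0.0927 / (0.75·0.0927 + 0.9·0.9073) ≈ 0.0784
After a satellite scan='clear': P(storm) = 0.75·0.0784 / (0.75·0.0784 + 0.9·0.9216) ≈ 0.0662
After a barometric reading='falling': P(storm) = 0.4·0.0662 / (0.4·0.0662 + 0.1·0.9338) ≈ 0.2210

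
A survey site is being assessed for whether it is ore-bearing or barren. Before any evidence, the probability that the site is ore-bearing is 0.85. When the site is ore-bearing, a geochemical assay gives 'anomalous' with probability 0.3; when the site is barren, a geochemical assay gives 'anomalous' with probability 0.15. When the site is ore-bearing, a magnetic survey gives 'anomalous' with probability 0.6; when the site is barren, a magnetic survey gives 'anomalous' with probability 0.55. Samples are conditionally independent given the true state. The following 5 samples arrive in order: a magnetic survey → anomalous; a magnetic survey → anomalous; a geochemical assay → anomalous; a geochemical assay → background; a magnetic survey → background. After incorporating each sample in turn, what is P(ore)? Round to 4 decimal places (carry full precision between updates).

After a magnetic survey='anomalous': P(ore) = 0.6·0.8500 / (0.6·0.8500 + 0.55·0.1500) ≈ 0.8608
After a magnetic survey='anomalous': P(ore) = 0.6·0.8608 / (0.6·0.8608 + 0.55·0.1392) ≈ 0.8709
After a geochemical assay='anomalous': P(ore) = 0.3·0.8709 / (0.3·0.8709 + 0.15·0.1291) ≈ 0.9310
After a geochemical assay='background': P(ore) = 0.7·0.9310 / (0.7·0.9310 + 0.85·0.0690) ≈ 0.9174
After a magnetic survey='background': P(ore) = 0.4·0.9174 / (0.4·0.9174 + 0.45·0.0826) ≈ 0.9080

0.9080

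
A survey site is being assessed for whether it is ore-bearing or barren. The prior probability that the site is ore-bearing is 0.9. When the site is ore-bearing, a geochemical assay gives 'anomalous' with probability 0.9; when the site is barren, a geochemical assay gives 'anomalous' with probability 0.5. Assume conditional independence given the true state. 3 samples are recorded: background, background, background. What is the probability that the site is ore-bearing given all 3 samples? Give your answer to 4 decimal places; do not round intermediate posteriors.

0.0672

After 'background': P(ore) = 0.1·0.9000 / (0.1·0.9000 + 0.5·0.1000) ≈ 0.6429
After 'background': P(ore) = 0.1·0.6429 / (0.1·0.6429 + 0.5·0.3571) ≈ 0.2647
After 'background': P(ore) = 0.1·0.2647 / (0.1·0.2647 + 0.5·0.7353) ≈ 0.0672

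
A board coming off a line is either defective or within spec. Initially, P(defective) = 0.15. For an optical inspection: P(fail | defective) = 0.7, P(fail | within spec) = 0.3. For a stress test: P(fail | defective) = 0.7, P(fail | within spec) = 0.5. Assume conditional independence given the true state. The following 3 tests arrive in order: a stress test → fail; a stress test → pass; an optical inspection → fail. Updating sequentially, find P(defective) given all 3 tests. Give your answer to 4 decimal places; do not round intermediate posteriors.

After a stress test='fail': P(defective) = 0.7·0.1500 / (0.7·0.1500 + 0.5·0.8500) ≈ 0.1981
After a stress test='pass': P(defective) = 0.3·0.1981 / (0.3·0.1981 + 0.5·0.8019) ≈ 0.1291
After an optical inspection='fail': P(defective) = 0.7·0.1291 / (0.7·0.1291 + 0.3·0.8709) ≈ 0.2570

0.2570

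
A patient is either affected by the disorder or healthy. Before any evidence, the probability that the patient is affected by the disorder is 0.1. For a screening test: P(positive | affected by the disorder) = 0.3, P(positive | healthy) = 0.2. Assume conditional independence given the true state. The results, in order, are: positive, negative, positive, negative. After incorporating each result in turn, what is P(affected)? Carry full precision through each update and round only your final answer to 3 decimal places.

0.161

After 'positive': P(affected) = 0.3·0.1000 / (0.3·0.1000 + 0.2·0.9000) ≈ 0.1429
After 'negative': P(affected) = 0.7·0.1429 / (0.7·0.1429 + 0.8·0.8571) ≈ 0.1273
After 'positive': P(affected) = 0.3·0.1273 / (0.3·0.1273 + 0.2·0.8727) ≈ 0.1795
After 'negative': P(affected) = 0.7·0.1795 / (0.7·0.1795 + 0.8·0.8205) ≈ 0.1607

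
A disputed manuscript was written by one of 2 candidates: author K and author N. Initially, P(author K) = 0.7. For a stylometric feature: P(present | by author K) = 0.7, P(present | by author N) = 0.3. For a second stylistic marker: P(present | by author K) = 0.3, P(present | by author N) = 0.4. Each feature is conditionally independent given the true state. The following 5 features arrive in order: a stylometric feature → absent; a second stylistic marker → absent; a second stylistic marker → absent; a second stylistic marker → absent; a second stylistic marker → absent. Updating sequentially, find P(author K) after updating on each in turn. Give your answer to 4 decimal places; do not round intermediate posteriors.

After a stylometric feature='absent': P(author K) = 0.3·0.7000 / (0.3·0.7000 + 0.7·0.3000) ≈ 0.5000
After a second stylistic marker='absent': P(author K) = 0.7·0.5000 / (0.7·0.5000 + 0.6·0.5000) ≈ 0.5385
After a second stylistic marker='absent': P(author K) = 0.7·0.5385 / (0.7·0.5385 + 0.6·0.4615) ≈ 0.5765
After a second stylistic marker='absent': P(author K) = 0.7·0.5765 / (0.7·0.5765 + 0.6·0.4235) ≈ 0.6136
After a second stylistic marker='absent': P(author K) = 0.7·0.6136 / (0.7·0.6136 + 0.6·0.3864) ≈ 0.6494

0.6494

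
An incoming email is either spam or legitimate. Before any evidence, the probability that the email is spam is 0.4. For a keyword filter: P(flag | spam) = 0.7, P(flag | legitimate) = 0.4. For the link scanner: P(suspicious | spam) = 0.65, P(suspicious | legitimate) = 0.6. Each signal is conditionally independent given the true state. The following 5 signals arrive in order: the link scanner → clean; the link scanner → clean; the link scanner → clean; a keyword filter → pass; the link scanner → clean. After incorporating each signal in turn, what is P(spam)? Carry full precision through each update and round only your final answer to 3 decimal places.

After the link scanner='clean': P(spam) = 0.35·0.4000 / (0.35·0.4000 + 0.4·0.6000) ≈ 0.3684
After the link scanner='clean': P(spam) = 0.35·0.3684 / (0.35·0.3684 + 0.4·0.6316) ≈ 0.3379
After the link scanner='clean': P(spam) = 0.35·0.3379 / (0.35·0.3379 + 0.4·0.6621) ≈ 0.3087
After a keyword filter='pass': P(spam) = 0.3·0.3087 / (0.3·0.3087 + 0.6·0.6913) ≈ 0.1825
After the link scanner='clean': P(spam) = 0.35·0.1825 / (0.35·0.1825 + 0.4·0.8175) ≈ 0.1635

0.163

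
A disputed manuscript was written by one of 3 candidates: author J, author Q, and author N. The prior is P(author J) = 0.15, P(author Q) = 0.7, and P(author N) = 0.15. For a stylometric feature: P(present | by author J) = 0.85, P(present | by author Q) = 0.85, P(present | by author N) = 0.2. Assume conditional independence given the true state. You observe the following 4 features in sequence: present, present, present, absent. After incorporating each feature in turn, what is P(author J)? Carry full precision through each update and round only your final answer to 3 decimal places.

After 'present': normaliser = 0.85·0.1500 + 0.85·0.7000 + 0.2·0.1500; P(author J) ≈ 0.1694, P(author Q) ≈ 0.7907, P(author N) ≈ 0.0399
After 'present': normaliser = 0.85·0.1694 + 0.85·0.7907 + 0.2·0.0399; P(author J) ≈ 0.1748, P(author Q) ≈ 0.8156, P(author N) ≈ 0.0097
After 'present': normaliser = 0.85·0.1748 + 0.85·0.8156 + 0.2·0.0097; P(author J) ≈ 0.1761, P(author Q) ≈ 0.8216, P(author N) ≈ 0.0023
After 'absent': normaliser = 0.15·0.1761 + 0.15·0.8216 + 0.8·0.0023; P(author J) ≈ 0.1743, P(author Q) ≈ 0.8136, P(author N) ≈ 0.0121

0.174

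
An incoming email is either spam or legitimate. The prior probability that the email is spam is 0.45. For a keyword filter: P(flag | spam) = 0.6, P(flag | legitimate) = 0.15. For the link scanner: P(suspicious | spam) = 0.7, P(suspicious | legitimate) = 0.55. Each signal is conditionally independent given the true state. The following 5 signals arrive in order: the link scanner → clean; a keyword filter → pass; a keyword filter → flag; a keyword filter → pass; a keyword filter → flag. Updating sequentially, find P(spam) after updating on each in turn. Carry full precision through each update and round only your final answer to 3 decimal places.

0.659

After the link scanner='clean': P(spam) = 0.3·0.4500 / (0.3·0.4500 + 0.45·0.5500) ≈ 0.3529
After a keyword filter='pass': P(spam) = 0.4·0.3529 / (0.4·0.3529 + 0.85·0.6471) ≈ 0.2043
After a keyword filter='flag': P(spam) = 0.6·0.2043 / (0.6·0.2043 + 0.15·0.7957) ≈ 0.5066
After a keyword filter='pass': P(spam) = 0.4·0.5066 / (0.4·0.5066 + 0.85·0.4934) ≈ 0.3258
After a keyword filter='flag': P(spam) = 0.6·0.3258 / (0.6·0.3258 + 0.15·0.6742) ≈ 0.6590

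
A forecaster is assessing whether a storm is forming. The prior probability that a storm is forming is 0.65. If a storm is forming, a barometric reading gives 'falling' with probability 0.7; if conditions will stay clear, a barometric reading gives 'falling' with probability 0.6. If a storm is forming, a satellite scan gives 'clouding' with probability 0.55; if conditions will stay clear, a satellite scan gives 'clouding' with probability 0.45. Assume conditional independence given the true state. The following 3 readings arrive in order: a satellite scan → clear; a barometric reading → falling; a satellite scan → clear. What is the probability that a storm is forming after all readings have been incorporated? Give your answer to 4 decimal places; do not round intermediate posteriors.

0.5919

After a satellite scan='clear': P(storm) = 0.45·0.6500 / (0.45·0.6500 + 0.55·0.3500) ≈ 0.6031
After a barometric reading='falling': P(storm) = 0.7·0.6031 / (0.7·0.6031 + 0.6·0.3969) ≈ 0.6393
After a satellite scan='clear': P(storm) = 0.45·0.6393 / (0.45·0.6393 + 0.55·0.3607) ≈ 0.5919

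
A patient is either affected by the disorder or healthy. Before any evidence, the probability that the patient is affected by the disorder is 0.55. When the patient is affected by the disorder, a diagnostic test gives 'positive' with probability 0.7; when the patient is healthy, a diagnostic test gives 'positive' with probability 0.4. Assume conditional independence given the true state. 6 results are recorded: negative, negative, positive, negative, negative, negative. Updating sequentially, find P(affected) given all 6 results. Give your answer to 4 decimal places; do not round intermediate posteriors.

After 'negative': P(affected) = 0.3·0.5500 / (0.3·0.5500 + 0.6·0.4500) ≈ 0.3793
After 'negative': P(affected) = 0.3·0.3793 / (0.3·0.3793 + 0.6·0.6207) ≈ 0.2340
After 'positive': P(affected) = 0.7·0.2340 / (0.7·0.2340 + 0.4·0.7660) ≈ 0.3484
After 'negative': P(affected) = 0.3·0.3484 / (0.3·0.3484 + 0.6·0.6516) ≈ 0.2110
After 'negative': P(affected) = 0.3·0.2110 / (0.3·0.2110 + 0.6·0.7890) ≈ 0.1179
After 'negative': P(affected) = 0.3·0.1179 / (0.3·0.1179 + 0.6·0.8821) ≈ 0.0627

0.0627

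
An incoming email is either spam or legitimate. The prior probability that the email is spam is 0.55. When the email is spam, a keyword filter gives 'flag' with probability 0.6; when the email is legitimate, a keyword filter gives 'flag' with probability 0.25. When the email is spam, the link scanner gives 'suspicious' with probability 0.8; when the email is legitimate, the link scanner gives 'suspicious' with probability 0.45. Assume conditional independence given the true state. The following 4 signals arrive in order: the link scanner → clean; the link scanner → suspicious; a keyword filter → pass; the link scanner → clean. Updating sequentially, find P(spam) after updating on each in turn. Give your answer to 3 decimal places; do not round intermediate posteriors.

After the link scanner='clean': P(spam) = 0.2·0.5500 / (0.2·0.5500 + 0.55·0.4500) ≈ 0.3077
After the link scanner='suspicious': P(spam) = 0.8·0.3077 / (0.8·0.3077 + 0.45·0.6923) ≈ 0.4414
After a keyword filter='pass': P(spam) = 0.4·0.4414 / (0.4·0.4414 + 0.75·0.5586) ≈ 0.2965
After the link scanner='clean': P(spam) = 0.2·0.2965 / (0.2·0.2965 + 0.55·0.7035) ≈ 0.1329

0.133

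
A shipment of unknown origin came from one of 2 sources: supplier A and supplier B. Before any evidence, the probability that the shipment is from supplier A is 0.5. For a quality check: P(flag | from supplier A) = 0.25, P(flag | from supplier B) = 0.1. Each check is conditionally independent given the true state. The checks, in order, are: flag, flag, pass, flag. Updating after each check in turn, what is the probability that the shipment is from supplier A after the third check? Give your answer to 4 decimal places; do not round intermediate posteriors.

After 'flag': P(supplier A) = 0.25·0.5000 / (0.25·0.5000 + 0.1·0.5000) ≈ 0.7143
After 'flag': P(supplier A) = 0.25·0.7143 / (0.25·0.7143 + 0.1·0.2857) ≈ 0.8621
After 'pass': P(supplier A) = 0.75·0.8621 / (0.75·0.8621 + 0.9·0.1379) ≈ 0.8389

0.8389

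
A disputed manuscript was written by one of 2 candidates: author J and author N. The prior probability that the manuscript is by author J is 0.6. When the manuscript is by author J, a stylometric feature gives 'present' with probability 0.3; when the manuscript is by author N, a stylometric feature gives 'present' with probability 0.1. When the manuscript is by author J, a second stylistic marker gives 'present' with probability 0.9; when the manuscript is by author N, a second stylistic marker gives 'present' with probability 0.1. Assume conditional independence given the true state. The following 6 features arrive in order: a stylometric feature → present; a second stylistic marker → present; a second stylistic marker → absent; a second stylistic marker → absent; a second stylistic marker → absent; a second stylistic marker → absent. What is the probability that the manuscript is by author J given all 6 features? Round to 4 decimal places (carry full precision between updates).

0.0061

Each posterior becomes the prior for the next update.
After a stylometric feature='present': P(author J) = 0.3·0.6000 / (0.3·0.6000 + 0.1·0.4000) ≈ 0.8182
After a second stylistic marker='present': P(author J) = 0.9·0.8182 / (0.9·0.8182 + 0.1·0.1818) ≈ 0.9759
After a second stylistic marker='absent': P(author J) = 0.1·0.9759 / (0.1·0.9759 + 0.9·0.0241) ≈ 0.8182
After a second stylistic marker='absent': P(author J) = 0.1·0.8182 / (0.1·0.8182 + 0.9·0.1818) ≈ 0.3333
After a second stylistic marker='absent': P(author J) = 0.1·0.3333 / (0.1·0.3333 + 0.9·0.6667) ≈ 0.0526
After a second stylistic marker='absent': P(author J) = 0.1·0.0526 / (0.1·0.0526 + 0.9·0.9474) ≈ 0.0061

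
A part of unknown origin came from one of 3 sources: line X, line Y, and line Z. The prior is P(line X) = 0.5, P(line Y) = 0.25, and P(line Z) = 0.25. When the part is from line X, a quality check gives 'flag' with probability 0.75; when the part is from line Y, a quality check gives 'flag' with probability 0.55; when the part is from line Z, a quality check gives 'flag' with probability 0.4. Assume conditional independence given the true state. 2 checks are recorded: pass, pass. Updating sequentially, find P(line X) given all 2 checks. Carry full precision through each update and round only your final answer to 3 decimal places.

After 'pass': normaliser = 0.25·0.5000 + 0.45·0.2500 + 0.6·0.2500; P(line X) ≈ 0.3226, P(line Y) ≈ 0.2903, P(line Z) ≈ 0.3871
After 'pass': normaliser = 0.25·0.3226 + 0.45·0.2903 + 0.6·0.3871; P(line X) ≈ 0.1818, P(line Y) ≈ 0.2945, P(line Z) ≈ 0.5236

0.182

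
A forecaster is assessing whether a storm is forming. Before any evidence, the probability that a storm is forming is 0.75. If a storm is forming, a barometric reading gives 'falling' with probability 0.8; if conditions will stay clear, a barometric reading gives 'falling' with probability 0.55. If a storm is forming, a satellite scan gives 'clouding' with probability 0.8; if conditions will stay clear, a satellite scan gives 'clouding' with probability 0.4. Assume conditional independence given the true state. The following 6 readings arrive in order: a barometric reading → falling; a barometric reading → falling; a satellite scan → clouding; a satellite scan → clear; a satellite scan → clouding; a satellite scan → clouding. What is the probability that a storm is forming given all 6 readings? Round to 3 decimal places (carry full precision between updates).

0.944

Apply Bayes' rule sequentially, carrying P(storm) forward.
After a barometric reading='falling': P(storm) = 0.8·0.7500 / (0.8·0.7500 + 0.55·0.2500) ≈ 0.8136
After a barometric reading='falling': P(storm) = 0.8·0.8136 / (0.8·0.8136 + 0.55·0.1864) ≈ 0.8639
After a satellite scan='clouding': P(storm) = 0.8·0.8639 / (0.8·0.8639 + 0.4·0.1361) ≈ 0.9270
After a satellite scan='clear': P(storm) = 0.2·0.9270 / (0.2·0.9270 + 0.6·0.0730) ≈ 0.8088
After a satellite scan='clouding': P(storm) = 0.8·0.8088 / (0.8·0.8088 + 0.4·0.1912) ≈ 0.8943
After a satellite scan='clouding': P(storm) = 0.8·0.8943 / (0.8·0.8943 + 0.4·0.1057) ≈ 0.9442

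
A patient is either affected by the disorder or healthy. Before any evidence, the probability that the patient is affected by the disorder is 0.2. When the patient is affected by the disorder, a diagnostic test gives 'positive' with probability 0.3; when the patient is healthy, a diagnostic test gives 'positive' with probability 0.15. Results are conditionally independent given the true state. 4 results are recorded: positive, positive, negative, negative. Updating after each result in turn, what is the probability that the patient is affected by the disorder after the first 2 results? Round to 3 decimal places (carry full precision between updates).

0.500

Apply Bayes' rule sequentially, carrying P(affected) forward.
After 'positive': P(affected) = 0.3·0.2000 / (0.3·0.2000 + 0.15·0.8000) ≈ 0.3333
After 'positive': P(affected) = 0.3·0.3333 / (0.3·0.3333 + 0.15·0.6667) ≈ 0.5000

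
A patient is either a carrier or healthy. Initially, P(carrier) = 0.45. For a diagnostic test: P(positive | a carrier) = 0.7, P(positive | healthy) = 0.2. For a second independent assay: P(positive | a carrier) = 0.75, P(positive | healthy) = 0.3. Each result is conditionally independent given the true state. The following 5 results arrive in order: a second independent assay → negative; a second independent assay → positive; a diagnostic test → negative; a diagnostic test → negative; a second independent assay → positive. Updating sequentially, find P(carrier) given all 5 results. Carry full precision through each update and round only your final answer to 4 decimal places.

0.2043

After a second independent assay='negative': P(carrier) = 0.25·0.4500 / (0.25·0.4500 + 0.7·0.5500) ≈ 0.2261
After a second independent assay='positive': P(carrier) = 0.75·0.2261 / (0.75·0.2261 + 0.3·0.7739) ≈ 0.4221
After a diagnostic test='negative': P(carrier) = 0.3·0.4221 / (0.3·0.4221 + 0.8·0.5779) ≈ 0.2150
After a diagnostic test='negative': P(carrier) = 0.3·0.2150 / (0.3·0.2150 + 0.8·0.7850) ≈ 0.0932
After a second independent assay='positive': P(carrier) = 0.75·0.0932 / (0.75·0.0932 + 0.3·0.9068) ≈ 0.2043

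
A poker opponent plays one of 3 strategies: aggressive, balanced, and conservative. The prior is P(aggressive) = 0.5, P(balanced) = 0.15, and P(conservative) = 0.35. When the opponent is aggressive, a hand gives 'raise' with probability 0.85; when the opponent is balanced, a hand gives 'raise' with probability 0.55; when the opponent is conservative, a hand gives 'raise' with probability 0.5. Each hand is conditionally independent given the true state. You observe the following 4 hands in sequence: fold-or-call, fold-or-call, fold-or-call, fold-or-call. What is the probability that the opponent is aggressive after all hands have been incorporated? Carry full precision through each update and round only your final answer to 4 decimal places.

After 'fold-or-call': normaliser = 0.15·0.5000 + 0.45·0.1500 + 0.5·0.3500; P(aggressive) ≈ 0.2362, P(balanced) ≈ 0.2126, P(conservative) ≈ 0.5512
After 'fold-or-call': normaliser = 0.15·0.2362 + 0.45·0.2126 + 0.5·0.5512; P(aggressive) ≈ 0.0871, P(balanced) ≈ 0.2352, P(conservative) ≈ 0.6776
After 'fold-or-call': normaliser = 0.15·0.0871 + 0.45·0.2352 + 0.5·0.6776; P(aggressive) ≈ 0.0286, P(balanced) ≈ 0.2313, P(conservative) ≈ 0.7402
After 'fold-or-call': normaliser = 0.15·0.0286 + 0.45·0.2313 + 0.5·0.7402; P(aggressive) ≈ 0.0090, P(balanced) ≈ 0.2175, P(conservative) ≈ 0.7735

0.0090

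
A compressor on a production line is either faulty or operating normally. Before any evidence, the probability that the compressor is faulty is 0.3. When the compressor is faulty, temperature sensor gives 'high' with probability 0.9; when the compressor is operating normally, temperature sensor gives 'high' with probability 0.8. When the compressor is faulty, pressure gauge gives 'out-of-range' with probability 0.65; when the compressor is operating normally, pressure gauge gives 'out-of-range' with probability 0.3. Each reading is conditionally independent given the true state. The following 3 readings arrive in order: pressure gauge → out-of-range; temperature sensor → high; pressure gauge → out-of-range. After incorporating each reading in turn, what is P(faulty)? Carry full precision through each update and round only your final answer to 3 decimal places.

0.694

After pressure gauge='out-of-range': P(faulty) = 0.65·0.3000 / (0.65·0.3000 + 0.3·0.7000) ≈ 0.4815
After temperature sensor='high': P(faulty) = 0.9·0.4815 / (0.9·0.4815 + 0.8·0.5185) ≈ 0.5109
After pressure gauge='out-of-range': P(faulty) = 0.65·0.5109 / (0.65·0.5109 + 0.3·0.4891) ≈ 0.6936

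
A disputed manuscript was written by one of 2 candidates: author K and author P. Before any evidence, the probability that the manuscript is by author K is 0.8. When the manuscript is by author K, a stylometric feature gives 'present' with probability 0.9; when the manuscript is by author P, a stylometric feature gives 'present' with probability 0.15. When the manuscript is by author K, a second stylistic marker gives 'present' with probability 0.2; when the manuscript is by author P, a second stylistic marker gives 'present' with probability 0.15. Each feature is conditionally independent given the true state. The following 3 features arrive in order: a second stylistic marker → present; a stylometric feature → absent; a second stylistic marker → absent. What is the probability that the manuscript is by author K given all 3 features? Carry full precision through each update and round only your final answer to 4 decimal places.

0.3713

After a second stylistic marker='present': P(author K) = 0.2·0.8000 / (0.2·0.8000 + 0.15·0.2000) ≈ 0.8421
After a stylometric feature='absent': P(author K) = 0.1·0.8421 / (0.1·0.8421 + 0.85·0.1579) ≈ 0.3855
After a second stylistic marker='absent': P(author K) = 0.8·0.3855 / (0.8·0.3855 + 0.85·0.6145) ≈ 0.3713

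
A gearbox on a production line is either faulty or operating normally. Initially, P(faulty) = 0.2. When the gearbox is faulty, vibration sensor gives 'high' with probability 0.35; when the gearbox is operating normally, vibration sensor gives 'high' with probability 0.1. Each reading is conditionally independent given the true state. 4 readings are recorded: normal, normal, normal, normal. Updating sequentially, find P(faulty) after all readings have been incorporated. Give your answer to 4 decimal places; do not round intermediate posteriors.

0.0637

Apply Bayes' rule sequentially, carrying P(faulty) forward.
After 'normal': P(faulty) = 0.65·0.2000 / (0.65·0.2000 + 0.9·0.8000) ≈ 0.1529
After 'normal': P(faulty) = 0.65·0.1529 / (0.65·0.1529 + 0.9·0.8471) ≈ 0.1154
After 'normal': P(faulty) = 0.65·0.1154 / (0.65·0.1154 + 0.9·0.8846) ≈ 0.0861
After 'normal': P(faulty) = 0.65·0.0861 / (0.65·0.0861 + 0.9·0.9139) ≈ 0.0637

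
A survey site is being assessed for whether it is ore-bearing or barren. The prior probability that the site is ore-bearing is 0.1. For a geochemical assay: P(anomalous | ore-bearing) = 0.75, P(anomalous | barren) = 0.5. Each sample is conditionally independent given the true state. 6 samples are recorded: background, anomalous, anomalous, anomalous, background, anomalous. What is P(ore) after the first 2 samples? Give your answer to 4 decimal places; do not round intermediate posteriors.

0.0769

After 'background': P(ore) = 0.25·0.1000 / (0.25·0.1000 + 0.5·0.9000) ≈ 0.0526
After 'anomalous': P(ore) = 0.75·0.0526 / (0.75·0.0526 + 0.5·0.9474) ≈ 0.0769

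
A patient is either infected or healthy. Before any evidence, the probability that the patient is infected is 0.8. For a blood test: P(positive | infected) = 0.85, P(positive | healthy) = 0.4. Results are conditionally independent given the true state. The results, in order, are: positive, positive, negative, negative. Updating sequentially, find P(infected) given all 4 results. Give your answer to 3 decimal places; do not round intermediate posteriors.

0.530

Each posterior becomes the prior for the next update.
After 'positive': P(infected) = 0.85·0.8000 / (0.85·0.8000 + 0.4·0.2000) ≈ 0.8947
After 'positive': P(infected) = 0.85·0.8947 / (0.85·0.8947 + 0.4·0.1053) ≈ 0.9475
After 'negative': P(infected) = 0.15·0.9475 / (0.15·0.9475 + 0.6·0.0525) ≈ 0.8187
After 'negative': P(infected) = 0.15·0.8187 / (0.15·0.8187 + 0.6·0.1813) ≈ 0.5303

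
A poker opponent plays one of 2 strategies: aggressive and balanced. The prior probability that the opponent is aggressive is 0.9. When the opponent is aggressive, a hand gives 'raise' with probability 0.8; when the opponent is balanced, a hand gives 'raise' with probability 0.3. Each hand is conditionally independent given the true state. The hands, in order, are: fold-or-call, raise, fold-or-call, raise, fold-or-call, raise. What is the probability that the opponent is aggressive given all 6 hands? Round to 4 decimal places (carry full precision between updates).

After 'fold-or-call': P(aggressive) = 0.2·0.9000 / (0.2·0.9000 + 0.7·0.1000) ≈ 0.7200
After 'raise': P(aggressive) = 0.8·0.7200 / (0.8·0.7200 + 0.3·0.2800) ≈ 0.8727
After 'fold-or-call': P(aggressive) = 0.2·0.8727 / (0.2·0.8727 + 0.7·0.1273) ≈ 0.6621
After 'raise': P(aggressive) = 0.8·0.6621 / (0.8·0.6621 + 0.3·0.3379) ≈ 0.8393
After 'fold-or-call': P(aggressive) = 0.2·0.8393 / (0.2·0.8393 + 0.7·0.1607) ≈ 0.5988
After 'raise': P(aggressive) = 0.8·0.5988 / (0.8·0.5988 + 0.3·0.4012) ≈ 0.7992

0.7992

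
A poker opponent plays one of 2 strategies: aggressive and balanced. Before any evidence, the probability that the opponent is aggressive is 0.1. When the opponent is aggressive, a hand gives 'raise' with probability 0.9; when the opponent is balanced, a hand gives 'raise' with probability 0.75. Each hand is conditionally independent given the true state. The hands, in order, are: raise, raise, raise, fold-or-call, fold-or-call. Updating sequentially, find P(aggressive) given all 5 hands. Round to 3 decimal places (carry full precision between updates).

0.030

Each posterior becomes the prior for the next update.
After 'raise': P(aggressive) = 0.9·0.1000 / (0.9·0.1000 + 0.75·0.9000) ≈ 0.1176
After 'raise': P(aggressive) = 0.9·0.1176 / (0.9·0.1176 + 0.75·0.8824) ≈ 0.1379
After 'raise': P(aggressive) = 0.9·0.1379 / (0.9·0.1379 + 0.75·0.8621) ≈ 0.1611
After 'fold-or-call': P(aggressive) = 0.1·0.1611 / (0.1·0.1611 + 0.25·0.8389) ≈ 0.0713
After 'fold-or-call': P(aggressive) = 0.1·0.0713 / (0.1·0.0713 + 0.25·0.9287) ≈ 0.0298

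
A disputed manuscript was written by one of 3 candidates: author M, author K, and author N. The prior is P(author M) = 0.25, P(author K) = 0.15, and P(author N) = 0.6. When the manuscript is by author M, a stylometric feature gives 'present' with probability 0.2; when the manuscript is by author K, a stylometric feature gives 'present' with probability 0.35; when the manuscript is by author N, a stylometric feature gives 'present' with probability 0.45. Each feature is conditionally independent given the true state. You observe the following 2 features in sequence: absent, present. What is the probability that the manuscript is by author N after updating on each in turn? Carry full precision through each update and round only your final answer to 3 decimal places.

Apply Bayes' rule sequentially, carrying P(author N) forward.
After 'absent': normaliser = 0.8·0.2500 + 0.65·0.1500 + 0.55·0.6000; P(author M) ≈ 0.3187, P(author K) ≈ 0.1554, P(author N) ≈ 0.5259
After 'present': normaliser = 0.2·0.3187 + 0.35·0.1554 + 0.45·0.5259; P(author M) ≈ 0.1797, P(author K) ≈ 0.1533, P(author N) ≈ 0.6670

0.667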